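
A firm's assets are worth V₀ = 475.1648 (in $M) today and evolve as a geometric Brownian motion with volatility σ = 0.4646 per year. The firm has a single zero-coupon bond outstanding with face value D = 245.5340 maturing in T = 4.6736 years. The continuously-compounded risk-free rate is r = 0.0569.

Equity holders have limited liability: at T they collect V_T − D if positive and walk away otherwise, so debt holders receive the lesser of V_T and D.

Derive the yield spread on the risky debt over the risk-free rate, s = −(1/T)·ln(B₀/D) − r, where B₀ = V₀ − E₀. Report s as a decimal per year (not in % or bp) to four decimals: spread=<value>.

spread=0.0329

d₁ = [ln(V₀/D) + (r + σ²/2)T] / (σ√T)
   = [ln(475.1648/245.5340) + (0.0569 + 0.5·0.4646²)·4.6736] / (0.4646·√4.6736)
   = [0.660226 + 0.770334] / 1.004396 = 1.424299
d₂ = d₁ − σ√T = 1.424299 − 1.004396 = 0.419903
N(d₁) = 0.922820,  N(d₂) = 0.662722,  e^(−rT) = 0.766494
E₀ = V₀·N(d₁) − D·e^(−rT)·N(d₂)
   = 475.1648·0.922820 − 245.5340·0.766494·0.662722 = 313.767050
B₀ = V₀ − E₀ = 475.1648 − 313.767050 = 161.397750
spread = −(1/T)·ln(B₀/D) − r = −(1/4.6736)·ln(161.397750/245.5340) − 0.0569 = 0.03287311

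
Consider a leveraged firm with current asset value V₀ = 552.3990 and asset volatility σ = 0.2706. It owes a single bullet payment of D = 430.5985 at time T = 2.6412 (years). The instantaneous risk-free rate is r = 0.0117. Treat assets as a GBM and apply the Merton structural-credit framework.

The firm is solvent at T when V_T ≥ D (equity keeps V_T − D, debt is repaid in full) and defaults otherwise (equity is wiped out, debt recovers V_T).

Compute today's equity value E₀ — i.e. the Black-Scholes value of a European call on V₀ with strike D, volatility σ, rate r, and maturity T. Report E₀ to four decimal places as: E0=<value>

E0=168.0070

d₁ = [ln(V₀/D) + (r + σ²/2)T] / (σ√T)
   = [ln(552.3990/430.5985) + (0.0117 + 0.5·0.2706²)·2.6412] / (0.2706·√2.6412)
   = [0.249095 + 0.127602] / 0.439773 = 0.856571
d₂ = d₁ − σ√T = 0.856571 − 0.439773 = 0.416798
N(d₁) = 0.804159,  N(d₂) = 0.661587,  e^(−rT) = 0.969571
E₀ = V₀·N(d₁) − D·e^(−rT)·N(d₂)
   = 552.3990·0.804159 − 430.5985·0.969571·0.661587 = 168.006960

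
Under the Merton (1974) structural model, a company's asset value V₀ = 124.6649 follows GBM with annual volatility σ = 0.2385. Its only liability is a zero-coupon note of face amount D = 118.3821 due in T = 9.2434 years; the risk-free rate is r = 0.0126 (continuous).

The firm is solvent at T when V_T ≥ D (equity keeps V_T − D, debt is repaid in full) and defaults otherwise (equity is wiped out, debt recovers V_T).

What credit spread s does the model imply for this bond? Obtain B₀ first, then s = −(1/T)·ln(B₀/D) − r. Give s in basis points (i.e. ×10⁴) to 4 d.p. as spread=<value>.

d₁ = [ln(V₀/D) + (r + σ²/2)T] / (σ√T)
   = [ln(124.6649/118.3821) + (0.0126 + 0.5·0.2385²)·9.2434] / (0.2385·√9.2434)
   = [0.051712 + 0.379360] / 0.725111 = 0.594490
d₂ = d₁ − σ√T = 0.594490 − 0.725111 = -0.130620
N(d₁) = 0.723908,  N(d₂) = 0.448038,  e^(−rT) = 0.890060
E₀ = V₀·N(d₁) − D·e^(−rT)·N(d₂)
   = 124.6649·0.723908 − 118.3821·0.890060·0.448038 = 43.037445
B₀ = V₀ − E₀ = 124.6649 − 43.037445 = 81.627455
spread = −(1/T)·ln(B₀/D) − r = −(1/9.2434)·ln(81.627455/118.3821) − 0.0126 = 0.02761809
in basis points: 0.02761809 × 10⁴ = 276.1809 bp

spread=276.1809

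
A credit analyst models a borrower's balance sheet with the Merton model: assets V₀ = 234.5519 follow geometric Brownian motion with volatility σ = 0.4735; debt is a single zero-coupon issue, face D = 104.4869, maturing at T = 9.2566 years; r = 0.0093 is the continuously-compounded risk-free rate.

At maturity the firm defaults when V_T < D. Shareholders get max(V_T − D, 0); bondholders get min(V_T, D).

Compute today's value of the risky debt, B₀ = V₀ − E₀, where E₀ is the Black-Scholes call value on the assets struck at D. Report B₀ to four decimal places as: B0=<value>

d₁ = [ln(V₀/D) + (r + σ²/2)T] / (σ√T)
   = [ln(234.5519/104.4869) + (0.0093 + 0.5·0.4735²)·9.2566] / (0.4735·√9.2566)
   = [0.808615 + 1.123762] / 1.440608 = 1.341362
d₂ = d₁ − σ√T = 1.341362 − 1.440608 = -0.099245
N(d₁) = 0.910099,  N(d₂) = 0.460472,  e^(−rT) = 0.917515
E₀ = V₀·N(d₁) − D·e^(−rT)·N(d₂)
   = 234.5519·0.910099 − 104.4869·0.917515·0.460472 = 169.320712
B₀ = V₀ − E₀ = 234.5519 − 169.320712 = 65.231188

B0=65.2312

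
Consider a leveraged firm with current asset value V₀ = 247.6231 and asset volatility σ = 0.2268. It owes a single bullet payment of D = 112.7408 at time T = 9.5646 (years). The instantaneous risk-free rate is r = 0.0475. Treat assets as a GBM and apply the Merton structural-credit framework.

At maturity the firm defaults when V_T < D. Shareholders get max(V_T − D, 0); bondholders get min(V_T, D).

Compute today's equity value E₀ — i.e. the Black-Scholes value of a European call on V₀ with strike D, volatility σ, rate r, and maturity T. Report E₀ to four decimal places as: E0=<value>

E0=177.4196

d₁ = [ln(V₀/D) + (r + σ²/2)T] / (σ√T)
   = [ln(247.6231/112.7408) + (0.0475 + 0.5·0.2268²)·9.5646] / (0.2268·√9.5646)
   = [0.786816 + 0.700312] / 0.701417 = 2.120176
d₂ = d₁ − σ√T = 2.120176 − 0.701417 = 1.418759
N(d₁) = 0.983004,  N(d₂) = 0.922015,  e^(−rT) = 0.634880
E₀ = V₀·N(d₁) − D·e^(−rT)·N(d₂)
   = 247.6231·0.983004 − 112.7408·0.634880·0.922015 = 177.419566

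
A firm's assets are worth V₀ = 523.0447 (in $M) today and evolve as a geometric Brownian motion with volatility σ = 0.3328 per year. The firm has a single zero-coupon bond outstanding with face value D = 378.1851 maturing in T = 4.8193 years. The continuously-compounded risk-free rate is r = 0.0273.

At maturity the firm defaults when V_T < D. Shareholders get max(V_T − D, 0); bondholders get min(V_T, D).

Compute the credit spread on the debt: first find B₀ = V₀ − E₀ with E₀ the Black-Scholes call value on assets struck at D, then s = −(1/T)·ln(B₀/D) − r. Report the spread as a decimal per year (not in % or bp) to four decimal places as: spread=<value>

d₁ = [ln(V₀/D) + (r + σ²/2)T] / (σ√T)
   = [ln(523.0447/378.1851) + (0.0273 + 0.5·0.3328²)·4.8193] / (0.3328·√4.8193)
   = [0.324283 + 0.398450] / 0.730593 = 0.989242
d₂ = d₁ − σ√T = 0.989242 − 0.730593 = 0.258649
N(d₁) = 0.838728,  N(d₂) = 0.602047,  e^(−rT) = 0.876721
E₀ = V₀·N(d₁) − D·e^(−rT)·N(d₂)
   = 523.0447·0.838728 − 378.1851·0.876721·0.602047 = 239.075689
B₀ = V₀ − E₀ = 523.0447 − 239.075689 = 283.969011
spread = −(1/T)·ln(B₀/D) − r = −(1/4.8193)·ln(283.969011/378.1851) − 0.0273 = 0.03215234

spread=0.0322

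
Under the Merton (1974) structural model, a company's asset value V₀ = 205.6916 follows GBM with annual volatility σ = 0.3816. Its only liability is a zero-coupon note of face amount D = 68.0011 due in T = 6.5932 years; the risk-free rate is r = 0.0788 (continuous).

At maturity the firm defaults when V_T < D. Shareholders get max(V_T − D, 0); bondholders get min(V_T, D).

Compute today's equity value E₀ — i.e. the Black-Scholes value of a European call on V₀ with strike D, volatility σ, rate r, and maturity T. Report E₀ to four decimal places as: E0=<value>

E0=166.8926

d₁ = [ln(V₀/D) + (r + σ²/2)T] / (σ√T)
   = [ln(205.6916/68.0011) + (0.0788 + 0.5·0.3816²)·6.5932] / (0.3816·√6.5932)
   = [1.106854 + 0.999590] / 0.979843 = 2.149777
d₂ = d₁ − σ√T = 2.149777 − 0.979843 = 1.169934
N(d₁) = 0.984214,  N(d₂) = 0.878986,  e^(−rT) = 0.594792
E₀ = V₀·N(d₁) − D·e^(−rT)·N(d₂)
   = 205.6916·0.984214 − 68.0011·0.594792·0.878986 = 166.892561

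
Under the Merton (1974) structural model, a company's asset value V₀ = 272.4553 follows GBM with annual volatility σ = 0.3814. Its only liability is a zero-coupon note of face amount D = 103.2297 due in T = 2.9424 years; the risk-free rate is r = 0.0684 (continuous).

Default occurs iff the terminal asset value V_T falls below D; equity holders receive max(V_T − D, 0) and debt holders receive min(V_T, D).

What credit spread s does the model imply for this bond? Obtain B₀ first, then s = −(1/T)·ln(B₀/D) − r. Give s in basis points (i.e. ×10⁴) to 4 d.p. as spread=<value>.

spread=56.4572

d₁ = [ln(V₀/D) + (r + σ²/2)T] / (σ√T)
   = [ln(272.4553/103.2297) + (0.0684 + 0.5·0.3814²)·2.9424] / (0.3814·√2.9424)
   = [0.970518 + 0.415270] / 0.654232 = 2.118191
d₂ = d₁ − σ√T = 2.118191 − 0.654232 = 1.463959
N(d₁) = 0.982921,  N(d₂) = 0.928397,  e^(−rT) = 0.817700
E₀ = V₀·N(d₁) − D·e^(−rT)·N(d₂)
   = 272.4553·0.982921 − 103.2297·0.817700·0.928397 = 189.435055
B₀ = V₀ − E₀ = 272.4553 − 189.435055 = 83.020245
spread = −(1/T)·ln(B₀/D) − r = −(1/2.9424)·ln(83.020245/103.2297) − 0.0684 = 0.00564572
in basis points: 0.00564572 × 10⁴ = 56.4572 bp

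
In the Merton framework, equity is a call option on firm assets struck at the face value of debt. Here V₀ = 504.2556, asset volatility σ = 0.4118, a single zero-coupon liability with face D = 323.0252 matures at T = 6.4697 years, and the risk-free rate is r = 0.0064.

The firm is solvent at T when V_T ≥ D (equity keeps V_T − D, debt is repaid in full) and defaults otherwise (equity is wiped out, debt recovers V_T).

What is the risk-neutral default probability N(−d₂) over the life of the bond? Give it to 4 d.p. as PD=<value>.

d₁ = [ln(V₀/D) + (r + σ²/2)T] / (σ√T)
   = [ln(504.2556/323.0252) + (0.0064 + 0.5·0.4118²)·6.4697] / (0.4118·√6.4697)
   = [0.445353 + 0.589969] / 1.047438 = 0.988433
d₂ = d₁ − σ√T = 0.988433 − 1.047438 = -0.059005
risk-neutral PD = N(−d₂) = N(0.059005) = 0.523526

PD=0.5235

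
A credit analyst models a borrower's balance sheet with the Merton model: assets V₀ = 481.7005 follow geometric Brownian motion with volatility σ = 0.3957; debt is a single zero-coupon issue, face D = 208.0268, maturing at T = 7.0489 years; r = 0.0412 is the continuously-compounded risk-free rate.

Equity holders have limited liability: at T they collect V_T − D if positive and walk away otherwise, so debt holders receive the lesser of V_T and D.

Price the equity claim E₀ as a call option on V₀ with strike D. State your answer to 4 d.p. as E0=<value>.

E0=345.0428

d₁ = [ln(V₀/D) + (r + σ²/2)T] / (σ√T)
   = [ln(481.7005/208.0268) + (0.0412 + 0.5·0.3957²)·7.0489] / (0.3957·√7.0489)
   = [0.839656 + 0.842268] / 1.050574 = 1.600956
d₂ = d₁ − σ√T = 1.600956 − 1.050574 = 0.550382
N(d₁) = 0.945307,  N(d₂) = 0.708971,  e^(−rT) = 0.747953
E₀ = V₀·N(d₁) − D·e^(−rT)·N(d₂)
   = 481.7005·0.945307 − 208.0268·0.747953·0.708971 = 345.042782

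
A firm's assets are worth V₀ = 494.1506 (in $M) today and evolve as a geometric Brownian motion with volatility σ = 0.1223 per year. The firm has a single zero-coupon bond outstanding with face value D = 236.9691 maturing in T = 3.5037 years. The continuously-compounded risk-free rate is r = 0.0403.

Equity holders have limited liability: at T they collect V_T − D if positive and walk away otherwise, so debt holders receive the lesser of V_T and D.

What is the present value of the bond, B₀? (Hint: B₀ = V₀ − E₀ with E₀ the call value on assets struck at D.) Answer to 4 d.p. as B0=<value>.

B0=205.7631

d₁ = [ln(V₀/D) + (r + σ²/2)T] / (σ√T)
   = [ln(494.1506/236.9691) + (0.0403 + 0.5·0.1223²)·3.5037] / (0.1223·√3.5037)
   = [0.734911 + 0.167402] / 0.228923 = 3.941551
d₂ = d₁ − σ√T = 3.941551 − 0.228923 = 3.712627
N(d₁) = 0.999960,  N(d₂) = 0.999897,  e^(−rT) = 0.868316
E₀ = V₀·N(d₁) − D·e^(−rT)·N(d₂)
   = 494.1506·0.999960 − 236.9691·0.868316·0.999897 = 288.387544
B₀ = V₀ − E₀ = 494.1506 − 288.387544 = 205.763056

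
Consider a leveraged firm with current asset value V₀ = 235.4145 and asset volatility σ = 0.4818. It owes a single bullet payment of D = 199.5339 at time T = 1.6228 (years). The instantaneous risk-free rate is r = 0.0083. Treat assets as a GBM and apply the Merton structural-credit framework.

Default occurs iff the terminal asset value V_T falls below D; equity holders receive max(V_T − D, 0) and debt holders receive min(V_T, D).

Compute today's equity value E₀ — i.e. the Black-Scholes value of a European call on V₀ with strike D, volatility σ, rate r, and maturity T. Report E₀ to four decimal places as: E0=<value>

E0=73.5000

d₁ = [ln(V₀/D) + (r + σ²/2)T] / (σ√T)
   = [ln(235.4145/199.5339) + (0.0083 + 0.5·0.4818²)·1.6228] / (0.4818·√1.6228)
   = [0.165364 + 0.201821] / 0.613761 = 0.598253
d₂ = d₁ − σ√T = 0.598253 − 0.613761 = -0.015508
N(d₁) = 0.725164,  N(d₂) = 0.493813,  e^(−rT) = 0.986621
E₀ = V₀·N(d₁) − D·e^(−rT)·N(d₂)
   = 235.4145·0.725164 − 199.5339·0.986621·0.493813 = 73.499960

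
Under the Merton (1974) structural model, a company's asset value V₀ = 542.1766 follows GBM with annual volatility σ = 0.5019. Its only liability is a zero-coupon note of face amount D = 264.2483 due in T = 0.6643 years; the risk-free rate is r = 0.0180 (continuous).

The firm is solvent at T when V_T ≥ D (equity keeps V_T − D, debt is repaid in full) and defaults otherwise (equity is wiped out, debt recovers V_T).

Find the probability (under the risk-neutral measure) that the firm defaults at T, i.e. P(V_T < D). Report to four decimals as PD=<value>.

PD=0.0569

d₁ = [ln(V₀/D) + (r + σ²/2)T] / (σ√T)
   = [ln(542.1766/264.2483) + (0.0180 + 0.5·0.5019²)·0.6643] / (0.5019·√0.6643)
   = [0.718703 + 0.095627] / 0.409072 = 1.990678
d₂ = d₁ − σ√T = 1.990678 − 0.409072 = 1.581606
risk-neutral PD = N(−d₂) = N(-1.581606) = 0.056870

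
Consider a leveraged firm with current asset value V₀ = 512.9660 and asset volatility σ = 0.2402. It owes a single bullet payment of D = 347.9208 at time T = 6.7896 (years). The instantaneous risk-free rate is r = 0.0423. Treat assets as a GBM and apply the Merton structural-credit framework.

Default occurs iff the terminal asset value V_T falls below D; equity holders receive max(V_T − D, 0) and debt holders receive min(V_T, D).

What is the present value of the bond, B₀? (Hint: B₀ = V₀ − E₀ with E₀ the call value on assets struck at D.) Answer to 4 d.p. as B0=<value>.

d₁ = [ln(V₀/D) + (r + σ²/2)T] / (σ√T)
   = [ln(512.9660/347.9208) + (0.0423 + 0.5·0.2402²)·6.7896] / (0.2402·√6.7896)
   = [0.388235 + 0.483067] / 0.625886 = 1.392109
d₂ = d₁ − σ√T = 1.392109 − 0.625886 = 0.766223
N(d₁) = 0.918055,  N(d₂) = 0.778228,  e^(−rT) = 0.750362
E₀ = V₀·N(d₁) − D·e^(−rT)·N(d₂)
   = 512.9660·0.918055 − 347.9208·0.750362·0.778228 = 267.761909
B₀ = V₀ − E₀ = 512.9660 − 267.761909 = 245.204091

B0=245.2041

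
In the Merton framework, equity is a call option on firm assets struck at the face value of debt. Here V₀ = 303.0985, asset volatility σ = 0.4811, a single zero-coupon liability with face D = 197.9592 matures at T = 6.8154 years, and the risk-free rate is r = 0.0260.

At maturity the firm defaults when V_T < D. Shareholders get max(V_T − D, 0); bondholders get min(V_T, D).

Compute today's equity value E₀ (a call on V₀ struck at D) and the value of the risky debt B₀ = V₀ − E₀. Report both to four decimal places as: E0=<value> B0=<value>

E0=189.3507 B0=113.7478

d₁ = [ln(V₀/D) + (r + σ²/2)T] / (σ√T)
   = [ln(303.0985/197.9592) + (0.0260 + 0.5·0.4811²)·6.8154] / (0.4811·√6.8154)
   = [0.425997 + 0.965937] / 1.255975 = 1.108250
d₂ = d₁ − σ√T = 1.108250 − 1.255975 = -0.147725
N(d₁) = 0.866123,  N(d₂) = 0.441280,  e^(−rT) = 0.837612
E₀ = V₀·N(d₁) − D·e^(−rT)·N(d₂)
   = 303.0985·0.866123 − 197.9592·0.837612·0.441280 = 189.350673
B₀ = V₀ − E₀ = 303.0985 − 189.350673 = 113.747827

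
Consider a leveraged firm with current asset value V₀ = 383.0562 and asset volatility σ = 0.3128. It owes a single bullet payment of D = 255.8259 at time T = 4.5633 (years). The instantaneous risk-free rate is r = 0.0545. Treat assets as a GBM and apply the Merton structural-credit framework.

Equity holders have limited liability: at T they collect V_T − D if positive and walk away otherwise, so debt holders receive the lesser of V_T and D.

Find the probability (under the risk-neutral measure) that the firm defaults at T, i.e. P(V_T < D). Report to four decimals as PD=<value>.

PD=0.2604

d₁ = [ln(V₀/D) + (r + σ²/2)T] / (σ√T)
   = [ln(383.0562/255.8259) + (0.0545 + 0.5·0.3128²)·4.5633] / (0.3128·√4.5633)
   = [0.403685 + 0.471945] / 0.668200 = 1.310431
d₂ = d₁ − σ√T = 1.310431 − 0.668200 = 0.642232
risk-neutral PD = N(−d₂) = N(-0.642232) = 0.260361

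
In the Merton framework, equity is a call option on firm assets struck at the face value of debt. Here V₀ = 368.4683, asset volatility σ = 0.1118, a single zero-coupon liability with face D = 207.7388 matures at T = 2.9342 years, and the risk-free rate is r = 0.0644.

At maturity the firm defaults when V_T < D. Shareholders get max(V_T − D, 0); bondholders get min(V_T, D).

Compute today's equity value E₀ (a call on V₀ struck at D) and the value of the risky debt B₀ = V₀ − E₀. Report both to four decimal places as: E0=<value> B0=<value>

E0=196.4988 B0=171.9695

d₁ = [ln(V₀/D) + (r + σ²/2)T] / (σ√T)
   = [ln(368.4683/207.7388) + (0.0644 + 0.5·0.1118²)·2.9342] / (0.1118·√2.9342)
   = [0.573073 + 0.207300] / 0.191508 = 4.074888
d₂ = d₁ − σ√T = 4.074888 − 0.191508 = 3.883381
N(d₁) = 0.999977,  N(d₂) = 0.999948,  e^(−rT) = 0.827818
E₀ = V₀·N(d₁) − D·e^(−rT)·N(d₂)
   = 368.4683·0.999977 − 207.7388·0.827818·0.999948 = 196.498848
B₀ = V₀ − E₀ = 368.4683 − 196.498848 = 171.969452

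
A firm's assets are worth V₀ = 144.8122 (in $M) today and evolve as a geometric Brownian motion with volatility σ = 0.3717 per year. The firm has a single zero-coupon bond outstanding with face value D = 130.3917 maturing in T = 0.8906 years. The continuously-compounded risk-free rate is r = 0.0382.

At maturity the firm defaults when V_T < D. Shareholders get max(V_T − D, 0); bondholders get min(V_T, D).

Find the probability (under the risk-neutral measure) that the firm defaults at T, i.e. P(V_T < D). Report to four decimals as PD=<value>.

PD=0.4127

d₁ = [ln(V₀/D) + (r + σ²/2)T] / (σ√T)
   = [ln(144.8122/130.3917) + (0.0382 + 0.5·0.3717²)·0.8906] / (0.3717·√0.8906)
   = [0.104895 + 0.095544] / 0.350779 = 0.571410
d₂ = d₁ − σ√T = 0.571410 − 0.350779 = 0.220631
risk-neutral PD = N(−d₂) = N(-0.220631) = 0.412690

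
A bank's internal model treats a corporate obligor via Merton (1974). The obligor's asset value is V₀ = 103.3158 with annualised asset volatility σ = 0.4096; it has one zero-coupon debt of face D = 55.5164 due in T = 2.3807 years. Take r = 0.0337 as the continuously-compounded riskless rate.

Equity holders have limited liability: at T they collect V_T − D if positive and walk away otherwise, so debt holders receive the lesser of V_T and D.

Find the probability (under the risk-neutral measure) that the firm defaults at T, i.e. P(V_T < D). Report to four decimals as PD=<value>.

d₁ = [ln(V₀/D) + (r + σ²/2)T] / (σ√T)
   = [ln(103.3158/55.5164) + (0.0337 + 0.5·0.4096²)·2.3807] / (0.4096·√2.3807)
   = [0.621112 + 0.279937] / 0.631993 = 1.425726
d₂ = d₁ − σ√T = 1.425726 − 0.631993 = 0.793733
risk-neutral PD = N(−d₂) = N(-0.793733) = 0.213675

PD=0.2137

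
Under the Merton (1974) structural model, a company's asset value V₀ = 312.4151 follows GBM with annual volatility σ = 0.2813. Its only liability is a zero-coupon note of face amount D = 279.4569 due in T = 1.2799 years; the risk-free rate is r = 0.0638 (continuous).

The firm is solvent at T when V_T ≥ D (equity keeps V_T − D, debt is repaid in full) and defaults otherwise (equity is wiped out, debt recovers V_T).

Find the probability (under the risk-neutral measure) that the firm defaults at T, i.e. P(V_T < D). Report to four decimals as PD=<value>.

d₁ = [ln(V₀/D) + (r + σ²/2)T] / (σ√T)
   = [ln(312.4151/279.4569) + (0.0638 + 0.5·0.2813²)·1.2799] / (0.2813·√1.2799)
   = [0.111485 + 0.132297] / 0.318242 = 0.766025
d₂ = d₁ − σ√T = 0.766025 − 0.318242 = 0.447782
risk-neutral PD = N(−d₂) = N(-0.447782) = 0.327155

PD=0.3272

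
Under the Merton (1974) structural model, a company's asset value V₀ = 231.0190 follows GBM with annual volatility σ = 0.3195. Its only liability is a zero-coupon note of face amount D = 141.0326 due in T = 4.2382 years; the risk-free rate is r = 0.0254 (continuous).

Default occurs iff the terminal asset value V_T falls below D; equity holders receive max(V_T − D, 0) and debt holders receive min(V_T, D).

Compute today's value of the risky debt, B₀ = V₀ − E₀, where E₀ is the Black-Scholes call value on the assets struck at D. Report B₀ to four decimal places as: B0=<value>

B0=115.9864

d₁ = [ln(V₀/D) + (r + σ²/2)T] / (σ√T)
   = [ln(231.0190/141.0326) + (0.0254 + 0.5·0.3195²)·4.2382] / (0.3195·√4.2382)
   = [0.493509 + 0.323969] / 0.657751 = 1.242837
d₂ = d₁ − σ√T = 1.242837 − 0.657751 = 0.585086
N(d₁) = 0.893036,  N(d₂) = 0.720755,  e^(−rT) = 0.897942
E₀ = V₀·N(d₁) − D·e^(−rT)·N(d₂)
   = 231.0190·0.893036 − 141.0326·0.897942·0.720755 = 115.032575
B₀ = V₀ − E₀ = 231.0190 − 115.032575 = 115.986425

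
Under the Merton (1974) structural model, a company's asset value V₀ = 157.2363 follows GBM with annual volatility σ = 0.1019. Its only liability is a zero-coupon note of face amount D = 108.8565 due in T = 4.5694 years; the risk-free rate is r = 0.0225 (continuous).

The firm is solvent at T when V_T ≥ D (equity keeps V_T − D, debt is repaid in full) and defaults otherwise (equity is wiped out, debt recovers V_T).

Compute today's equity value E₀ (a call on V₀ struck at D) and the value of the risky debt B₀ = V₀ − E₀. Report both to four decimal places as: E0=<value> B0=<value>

E0=59.1628 B0=98.0735

d₁ = [ln(V₀/D) + (r + σ²/2)T] / (σ√T)
   = [ln(157.2363/108.8565) + (0.0225 + 0.5·0.1019²)·4.5694] / (0.1019·√4.5694)
   = [0.367719 + 0.126535] / 0.217823 = 2.269063
d₂ = d₁ − σ√T = 2.269063 − 0.217823 = 2.051240
N(d₁) = 0.988368,  N(d₂) = 0.979878,  e^(−rT) = 0.902297
E₀ = V₀·N(d₁) − D·e^(−rT)·N(d₂)
   = 157.2363·0.988368 − 108.8565·0.902297·0.979878 = 59.162771
B₀ = V₀ − E₀ = 157.2363 − 59.162771 = 98.073529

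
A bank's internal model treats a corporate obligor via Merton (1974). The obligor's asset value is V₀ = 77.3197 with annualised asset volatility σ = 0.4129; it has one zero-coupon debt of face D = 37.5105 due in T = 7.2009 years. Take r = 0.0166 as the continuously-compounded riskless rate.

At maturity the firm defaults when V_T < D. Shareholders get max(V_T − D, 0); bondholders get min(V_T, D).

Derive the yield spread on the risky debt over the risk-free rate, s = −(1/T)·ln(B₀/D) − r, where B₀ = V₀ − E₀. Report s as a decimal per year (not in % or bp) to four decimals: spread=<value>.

d₁ = [ln(V₀/D) + (r + σ²/2)T] / (σ√T)
   = [ln(77.3197/37.5105) + (0.0166 + 0.5·0.4129²)·7.2009] / (0.4129·√7.2009)
   = [0.723328 + 0.733363] / 1.107996 = 1.314707
d₂ = d₁ − σ√T = 1.314707 − 1.107996 = 0.206711
N(d₁) = 0.905696,  N(d₂) = 0.581882,  e^(−rT) = 0.887333
E₀ = V₀·N(d₁) − D·e^(−rT)·N(d₂)
   = 77.3197·0.905696 − 37.5105·0.887333·0.581882 = 50.660586
B₀ = V₀ − E₀ = 77.3197 − 50.660586 = 26.659114
spread = −(1/T)·ln(B₀/D) − r = −(1/7.2009)·ln(26.659114/37.5105) − 0.0166 = 0.03082321

spread=0.0308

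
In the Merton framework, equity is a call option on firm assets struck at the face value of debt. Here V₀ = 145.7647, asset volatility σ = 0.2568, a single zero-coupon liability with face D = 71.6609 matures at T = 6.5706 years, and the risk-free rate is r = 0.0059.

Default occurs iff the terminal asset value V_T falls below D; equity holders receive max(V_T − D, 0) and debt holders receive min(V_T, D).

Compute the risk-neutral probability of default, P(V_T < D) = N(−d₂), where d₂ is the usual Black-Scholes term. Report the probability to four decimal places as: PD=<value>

d₁ = [ln(V₀/D) + (r + σ²/2)T] / (σ√T)
   = [ln(145.7647/71.6609) + (0.0059 + 0.5·0.2568²)·6.5706] / (0.2568·√6.5706)
   = [0.710048 + 0.255420] / 0.658260 = 1.466697
d₂ = d₁ − σ√T = 1.466697 − 0.658260 = 0.808437
risk-neutral PD = N(−d₂) = N(-0.808437) = 0.209420

PD=0.2094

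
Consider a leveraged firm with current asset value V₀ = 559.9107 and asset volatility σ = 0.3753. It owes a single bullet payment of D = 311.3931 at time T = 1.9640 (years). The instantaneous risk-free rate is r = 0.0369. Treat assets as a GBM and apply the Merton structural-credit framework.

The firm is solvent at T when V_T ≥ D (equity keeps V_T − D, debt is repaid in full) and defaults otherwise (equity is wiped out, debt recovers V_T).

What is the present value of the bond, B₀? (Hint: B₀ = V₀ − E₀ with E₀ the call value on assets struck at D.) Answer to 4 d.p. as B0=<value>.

B0=279.2323

d₁ = [ln(V₀/D) + (r + σ²/2)T] / (σ√T)
   = [ln(559.9107/311.3931) + (0.0369 + 0.5·0.3753²)·1.9640] / (0.3753·√1.9640)
   = [0.586721 + 0.210786] / 0.525956 = 1.516301
d₂ = d₁ − σ√T = 1.516301 − 0.525956 = 0.990345
N(d₁) = 0.935278,  N(d₂) = 0.838997,  e^(−rT) = 0.930092
E₀ = V₀·N(d₁) − D·e^(−rT)·N(d₂)
   = 559.9107·0.935278 − 311.3931·0.930092·0.838997 = 280.678385
B₀ = V₀ − E₀ = 559.9107 − 280.678385 = 279.232315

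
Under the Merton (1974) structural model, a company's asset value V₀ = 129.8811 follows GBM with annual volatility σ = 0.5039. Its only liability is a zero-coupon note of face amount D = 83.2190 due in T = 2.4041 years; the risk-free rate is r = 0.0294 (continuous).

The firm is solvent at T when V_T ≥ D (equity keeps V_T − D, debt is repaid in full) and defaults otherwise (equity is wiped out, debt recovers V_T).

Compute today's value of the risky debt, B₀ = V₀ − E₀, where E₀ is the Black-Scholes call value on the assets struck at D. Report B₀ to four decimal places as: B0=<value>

d₁ = [ln(V₀/D) + (r + σ²/2)T] / (σ√T)
   = [ln(129.8811/83.2190) + (0.0294 + 0.5·0.5039²)·2.4041] / (0.5039·√2.4041)
   = [0.445144 + 0.375899] / 0.781305 = 1.050861
d₂ = d₁ − σ√T = 1.050861 − 0.781305 = 0.269556
N(d₁) = 0.853339,  N(d₂) = 0.606249,  e^(−rT) = 0.931760
E₀ = V₀·N(d₁) − D·e^(−rT)·N(d₂)
   = 129.8811·0.853339 − 83.2190·0.931760·0.606249 = 63.823971
B₀ = V₀ − E₀ = 129.8811 − 63.823971 = 66.057129

B0=66.0571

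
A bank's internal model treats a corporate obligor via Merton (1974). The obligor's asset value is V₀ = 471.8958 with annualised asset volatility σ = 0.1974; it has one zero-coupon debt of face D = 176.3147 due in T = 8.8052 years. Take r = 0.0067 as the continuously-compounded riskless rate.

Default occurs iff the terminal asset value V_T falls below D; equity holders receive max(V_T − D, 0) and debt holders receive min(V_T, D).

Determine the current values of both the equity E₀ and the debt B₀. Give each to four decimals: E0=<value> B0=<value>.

E0=308.0568 B0=163.8390

d₁ = [ln(V₀/D) + (r + σ²/2)T] / (σ√T)
   = [ln(471.8958/176.3147) + (0.0067 + 0.5·0.1974²)·8.8052] / (0.1974·√8.8052)
   = [0.984488 + 0.230550] / 0.585756 = 2.074307
d₂ = d₁ − σ√T = 2.074307 − 0.585756 = 1.488551
N(d₁) = 0.980975,  N(d₂) = 0.931697,  e^(−rT) = 0.942712
E₀ = V₀·N(d₁) − D·e^(−rT)·N(d₂)
   = 471.8958·0.980975 − 176.3147·0.942712·0.931697 = 308.056753
B₀ = V₀ − E₀ = 471.8958 − 308.056753 = 163.839047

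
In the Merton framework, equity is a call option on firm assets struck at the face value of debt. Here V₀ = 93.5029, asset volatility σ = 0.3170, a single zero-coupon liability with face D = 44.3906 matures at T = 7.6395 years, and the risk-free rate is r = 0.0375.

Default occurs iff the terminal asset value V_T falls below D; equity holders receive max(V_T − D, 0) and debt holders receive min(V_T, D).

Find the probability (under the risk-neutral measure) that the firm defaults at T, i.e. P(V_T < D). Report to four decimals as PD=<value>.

d₁ = [ln(V₀/D) + (r + σ²/2)T] / (σ√T)
   = [ln(93.5029/44.3906) + (0.0375 + 0.5·0.3170²)·7.6395] / (0.3170·√7.6395)
   = [0.744965 + 0.670324] / 0.876177 = 1.615301
d₂ = d₁ − σ√T = 1.615301 − 0.876177 = 0.739124
risk-neutral PD = N(−d₂) = N(-0.739124) = 0.229916

PD=0.2299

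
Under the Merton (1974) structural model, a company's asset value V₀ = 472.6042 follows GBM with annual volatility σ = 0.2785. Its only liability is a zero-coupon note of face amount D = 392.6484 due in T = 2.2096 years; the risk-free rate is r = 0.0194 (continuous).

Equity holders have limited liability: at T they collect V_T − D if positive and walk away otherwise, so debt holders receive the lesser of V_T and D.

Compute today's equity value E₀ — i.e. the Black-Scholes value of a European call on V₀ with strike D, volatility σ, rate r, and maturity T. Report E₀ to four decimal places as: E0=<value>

E0=127.9213

d₁ = [ln(V₀/D) + (r + σ²/2)T] / (σ√T)
   = [ln(472.6042/392.6484) + (0.0194 + 0.5·0.2785²)·2.2096] / (0.2785·√2.2096)
   = [0.185344 + 0.128557] / 0.413983 = 0.758246
d₂ = d₁ − σ√T = 0.758246 − 0.413983 = 0.344264
N(d₁) = 0.775848,  N(d₂) = 0.634676,  e^(−rT) = 0.958040
E₀ = V₀·N(d₁) − D·e^(−rT)·N(d₂)
   = 472.6042·0.775848 − 392.6484·0.958040·0.634676 = 127.921342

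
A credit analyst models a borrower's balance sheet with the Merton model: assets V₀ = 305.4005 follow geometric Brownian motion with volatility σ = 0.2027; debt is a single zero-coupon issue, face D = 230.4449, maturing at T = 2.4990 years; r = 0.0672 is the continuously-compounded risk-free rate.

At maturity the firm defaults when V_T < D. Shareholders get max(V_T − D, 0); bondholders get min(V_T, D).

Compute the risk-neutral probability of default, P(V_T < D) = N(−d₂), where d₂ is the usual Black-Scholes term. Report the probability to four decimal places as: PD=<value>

PD=0.1070

d₁ = [ln(V₀/D) + (r + σ²/2)T] / (σ√T)
   = [ln(305.4005/230.4449) + (0.0672 + 0.5·0.2027²)·2.4990] / (0.2027·√2.4990)
   = [0.281612 + 0.219271] / 0.320433 = 1.563147
d₂ = d₁ − σ√T = 1.563147 − 0.320433 = 1.242715
risk-neutral PD = N(−d₂) = N(-1.242715) = 0.106986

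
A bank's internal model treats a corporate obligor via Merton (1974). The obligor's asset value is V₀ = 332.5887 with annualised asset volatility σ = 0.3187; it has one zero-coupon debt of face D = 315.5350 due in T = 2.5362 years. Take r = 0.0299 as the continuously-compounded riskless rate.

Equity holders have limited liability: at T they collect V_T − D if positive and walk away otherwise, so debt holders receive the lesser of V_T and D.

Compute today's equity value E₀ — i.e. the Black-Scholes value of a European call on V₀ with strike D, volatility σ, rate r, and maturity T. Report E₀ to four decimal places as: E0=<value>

E0=84.6083

d₁ = [ln(V₀/D) + (r + σ²/2)T] / (σ√T)
   = [ln(332.5887/315.5350) + (0.0299 + 0.5·0.3187²)·2.5362] / (0.3187·√2.5362)
   = [0.052637 + 0.204633] / 0.507544 = 0.506892
d₂ = d₁ − σ√T = 0.506892 − 0.507544 = -0.000652
N(d₁) = 0.693885,  N(d₂) = 0.499740,  e^(−rT) = 0.926972
E₀ = V₀·N(d₁) − D·e^(−rT)·N(d₂)
   = 332.5887·0.693885 − 315.5350·0.926972·0.499740 = 84.608319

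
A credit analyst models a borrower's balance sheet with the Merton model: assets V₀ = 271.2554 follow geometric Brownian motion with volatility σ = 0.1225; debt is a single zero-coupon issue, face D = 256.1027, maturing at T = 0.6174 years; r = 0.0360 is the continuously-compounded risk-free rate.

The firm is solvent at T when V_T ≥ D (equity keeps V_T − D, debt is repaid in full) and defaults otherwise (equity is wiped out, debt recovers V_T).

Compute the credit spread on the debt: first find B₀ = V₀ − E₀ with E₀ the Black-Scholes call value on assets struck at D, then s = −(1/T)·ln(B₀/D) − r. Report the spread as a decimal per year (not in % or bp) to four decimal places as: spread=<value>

d₁ = [ln(V₀/D) + (r + σ²/2)T] / (σ√T)
   = [ln(271.2554/256.1027) + (0.0360 + 0.5·0.1225²)·0.6174] / (0.1225·√0.6174)
   = [0.057482 + 0.026859] / 0.096254 = 0.876234
d₂ = d₁ − σ√T = 0.876234 − 0.096254 = 0.779979
N(d₁) = 0.809548,  N(d₂) = 0.782299,  e^(−rT) = 0.978019
E₀ = V₀·N(d₁) − D·e^(−rT)·N(d₂)
   = 271.2554·0.809548 − 256.1027·0.978019·0.782299 = 23.649541
B₀ = V₀ − E₀ = 271.2554 − 23.649541 = 247.605859
spread = −(1/T)·ln(B₀/D) − r = −(1/0.6174)·ln(247.605859/256.1027) − 0.0360 = 0.01864906

spread=0.0186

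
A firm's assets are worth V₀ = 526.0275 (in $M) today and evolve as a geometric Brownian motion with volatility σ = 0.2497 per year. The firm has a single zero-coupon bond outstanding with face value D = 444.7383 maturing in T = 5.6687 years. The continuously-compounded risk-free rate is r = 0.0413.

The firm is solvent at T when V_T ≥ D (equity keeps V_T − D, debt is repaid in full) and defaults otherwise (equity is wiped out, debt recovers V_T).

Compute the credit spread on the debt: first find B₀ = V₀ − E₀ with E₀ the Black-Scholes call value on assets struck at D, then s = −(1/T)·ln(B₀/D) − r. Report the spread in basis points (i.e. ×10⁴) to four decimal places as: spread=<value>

d₁ = [ln(V₀/D) + (r + σ²/2)T] / (σ√T)
   = [ln(526.0275/444.7383) + (0.0413 + 0.5·0.2497²)·5.6687] / (0.2497·√5.6687)
   = [0.167867 + 0.410839] / 0.594512 = 0.973416
d₂ = d₁ − σ√T = 0.973416 − 0.594512 = 0.378904
N(d₁) = 0.834827,  N(d₂) = 0.647620,  e^(−rT) = 0.791269
E₀ = V₀·N(d₁) − D·e^(−rT)·N(d₂)
   = 526.0275·0.834827 − 444.7383·0.791269·0.647620 = 211.239178
B₀ = V₀ − E₀ = 526.0275 − 211.239178 = 314.788322
spread = −(1/T)·ln(B₀/D) − r = −(1/5.6687)·ln(314.788322/444.7383) − 0.0413 = 0.01966382
in basis points: 0.01966382 × 10⁴ = 196.6382 bp

spread=196.6382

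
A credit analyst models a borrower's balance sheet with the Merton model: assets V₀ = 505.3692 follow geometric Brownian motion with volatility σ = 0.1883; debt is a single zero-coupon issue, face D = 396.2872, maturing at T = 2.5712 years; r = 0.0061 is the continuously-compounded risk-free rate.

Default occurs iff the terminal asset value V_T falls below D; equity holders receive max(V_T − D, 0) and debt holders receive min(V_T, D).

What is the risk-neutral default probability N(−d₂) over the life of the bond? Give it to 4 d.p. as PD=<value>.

PD=0.2400

d₁ = [ln(V₀/D) + (r + σ²/2)T] / (σ√T)
   = [ln(505.3692/396.2872) + (0.0061 + 0.5·0.1883²)·2.5712] / (0.1883·√2.5712)
   = [0.243150 + 0.061268] / 0.301938 = 1.008212
d₂ = d₁ − σ√T = 1.008212 − 0.301938 = 0.706273
risk-neutral PD = N(−d₂) = N(-0.706273) = 0.240009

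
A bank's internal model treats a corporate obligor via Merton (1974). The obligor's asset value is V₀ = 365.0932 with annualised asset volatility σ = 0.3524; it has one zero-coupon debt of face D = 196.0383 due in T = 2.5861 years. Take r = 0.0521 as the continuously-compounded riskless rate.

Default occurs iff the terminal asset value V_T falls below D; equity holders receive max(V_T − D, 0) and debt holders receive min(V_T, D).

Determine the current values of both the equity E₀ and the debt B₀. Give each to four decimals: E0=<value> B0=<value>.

E0=199.5879 B0=165.5053

d₁ = [ln(V₀/D) + (r + σ²/2)T] / (σ√T)
   = [ln(365.0932/196.0383) + (0.0521 + 0.5·0.3524²)·2.5861] / (0.3524·√2.5861)
   = [0.621843 + 0.295314] / 0.566707 = 1.618397
d₂ = d₁ − σ√T = 1.618397 − 0.566707 = 1.051690
N(d₁) = 0.947211,  N(d₂) = 0.853529,  e^(−rT) = 0.873947
E₀ = V₀·N(d₁) − D·e^(−rT)·N(d₂)
   = 365.0932·0.947211 − 196.0383·0.873947·0.853529 = 199.587851
B₀ = V₀ − E₀ = 365.0932 − 199.587851 = 165.505349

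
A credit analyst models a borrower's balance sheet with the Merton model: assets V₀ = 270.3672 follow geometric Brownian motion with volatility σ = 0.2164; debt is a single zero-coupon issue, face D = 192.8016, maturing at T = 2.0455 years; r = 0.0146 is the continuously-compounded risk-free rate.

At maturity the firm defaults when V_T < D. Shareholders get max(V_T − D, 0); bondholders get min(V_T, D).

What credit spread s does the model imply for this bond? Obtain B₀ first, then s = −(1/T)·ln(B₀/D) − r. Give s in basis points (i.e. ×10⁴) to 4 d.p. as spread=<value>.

d₁ = [ln(V₀/D) + (r + σ²/2)T] / (σ√T)
   = [ln(270.3672/192.8016) + (0.0146 + 0.5·0.2164²)·2.0455] / (0.2164·√2.0455)
   = [0.338119 + 0.077759] / 0.309497 = 1.343720
d₂ = d₁ − σ√T = 1.343720 − 0.309497 = 1.034223
N(d₁) = 0.910481,  N(d₂) = 0.849484,  e^(−rT) = 0.970577
E₀ = V₀·N(d₁) − D·e^(−rT)·N(d₂)
   = 270.3672·0.910481 − 192.8016·0.970577·0.849484 = 87.201122
B₀ = V₀ − E₀ = 270.3672 − 87.201122 = 183.166078
spread = −(1/T)·ln(B₀/D) − r = −(1/2.0455)·ln(183.166078/192.8016) − 0.0146 = 0.01046400
in basis points: 0.01046400 × 10⁴ = 104.6400 bp

spread=104.6400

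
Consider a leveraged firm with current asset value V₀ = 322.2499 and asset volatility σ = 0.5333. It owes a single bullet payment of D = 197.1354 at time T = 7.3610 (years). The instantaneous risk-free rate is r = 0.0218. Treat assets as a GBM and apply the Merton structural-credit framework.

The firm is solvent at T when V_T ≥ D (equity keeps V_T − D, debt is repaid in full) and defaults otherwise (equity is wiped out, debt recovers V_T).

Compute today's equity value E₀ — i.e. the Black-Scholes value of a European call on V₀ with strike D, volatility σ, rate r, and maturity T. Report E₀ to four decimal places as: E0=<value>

d₁ = [ln(V₀/D) + (r + σ²/2)T] / (σ√T)
   = [ln(322.2499/197.1354) + (0.0218 + 0.5·0.5333²)·7.3610] / (0.5333·√7.3610)
   = [0.491437 + 1.207237] / 1.446905 = 1.174005
d₂ = d₁ − σ√T = 1.174005 − 1.446905 = -0.272900
N(d₁) = 0.879803,  N(d₂) = 0.392465,  e^(−rT) = 0.851744
E₀ = V₀·N(d₁) − D·e^(−rT)·N(d₂)
   = 322.2499·0.879803 − 197.1354·0.851744·0.392465 = 217.618245

E0=217.6182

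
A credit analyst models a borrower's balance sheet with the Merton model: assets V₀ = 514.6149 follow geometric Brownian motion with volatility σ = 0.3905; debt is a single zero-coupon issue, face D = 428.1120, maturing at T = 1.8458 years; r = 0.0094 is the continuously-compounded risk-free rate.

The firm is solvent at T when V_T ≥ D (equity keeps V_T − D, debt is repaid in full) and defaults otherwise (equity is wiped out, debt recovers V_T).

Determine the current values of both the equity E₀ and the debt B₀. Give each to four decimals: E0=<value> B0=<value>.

d₁ = [ln(V₀/D) + (r + σ²/2)T] / (σ√T)
   = [ln(514.6149/428.1120) + (0.0094 + 0.5·0.3905²)·1.8458] / (0.3905·√1.8458)
   = [0.184034 + 0.158084] / 0.530534 = 0.644855
d₂ = d₁ − σ√T = 0.644855 − 0.530534 = 0.114321
N(d₁) = 0.740490,  N(d₂) = 0.545508,  e^(−rT) = 0.982799
E₀ = V₀·N(d₁) − D·e^(−rT)·N(d₂)
   = 514.6149·0.740490 − 428.1120·0.982799·0.545508 = 151.545322
B₀ = V₀ − E₀ = 514.6149 − 151.545322 = 363.069578

E0=151.5453 B0=363.0696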